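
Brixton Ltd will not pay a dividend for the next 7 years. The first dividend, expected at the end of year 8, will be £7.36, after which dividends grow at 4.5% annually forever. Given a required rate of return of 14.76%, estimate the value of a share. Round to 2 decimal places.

£27.37

Deferred-dividend DDM. At t=7 the remaining stream is a growing perpetuity with first payment D_8 = 7.36.
V_7 = D_8/(r−g) = 7.36/(0.1476−0.045) = 71.7349
P₀ = V_7/(1+r)^7 = 71.7349/(1+0.1476)^7 = 27.3651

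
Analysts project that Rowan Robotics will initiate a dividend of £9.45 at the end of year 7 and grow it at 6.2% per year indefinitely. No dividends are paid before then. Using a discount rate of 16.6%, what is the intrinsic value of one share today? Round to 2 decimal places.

Deferred-dividend DDM. At t=6 the remaining stream is a growing perpetuity with first payment D_7 = 9.45.
V_6 = D_7/(r−g) = 9.45/(0.166−0.062) = 90.8654
P₀ = V_6/(1+r)^6 = 90.8654/(1+0.166)^6 = 36.1582

£36.16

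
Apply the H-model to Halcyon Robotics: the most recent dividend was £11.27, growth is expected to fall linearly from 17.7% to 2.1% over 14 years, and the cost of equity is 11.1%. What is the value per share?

H-model: P₀ = D₀[(1+g_L) + H(g_S−g_L)]/(r−g_L), with H = 14/2 = 7.
P₀ = 11.27 × [(1+0.021) + 7×(0.177−0.021)] / (0.111−0.021)
   = 11.27 × 2.1130 / 0.09 = 264.5946

£264.59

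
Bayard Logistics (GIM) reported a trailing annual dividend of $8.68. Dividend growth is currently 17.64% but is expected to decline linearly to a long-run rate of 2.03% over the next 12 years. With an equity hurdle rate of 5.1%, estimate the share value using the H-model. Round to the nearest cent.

$553.29

H-model: P₀ = D₀[(1+g_L) + H(g_S−g_L)]/(r−g_L), with H = 12/2 = 6.
P₀ = 8.68 × [(1+0.0203) + 6×(0.1764−0.0203)] / (0.051−0.0203)
   = 8.68 × 1.9569 / 0.0307 = 553.2864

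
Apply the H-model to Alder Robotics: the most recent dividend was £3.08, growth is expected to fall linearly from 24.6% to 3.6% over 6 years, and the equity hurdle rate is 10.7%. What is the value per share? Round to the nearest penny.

H-model: P₀ = D₀[(1+g_L) + H(g_S−g_L)]/(r−g_L), with H = 6/2 = 3.
P₀ = 3.08 × [(1+0.036) + 3×(0.246−0.036)] / (0.107−0.036)
   = 3.08 × 1.6660 / 0.071 = 72.2715

£72.27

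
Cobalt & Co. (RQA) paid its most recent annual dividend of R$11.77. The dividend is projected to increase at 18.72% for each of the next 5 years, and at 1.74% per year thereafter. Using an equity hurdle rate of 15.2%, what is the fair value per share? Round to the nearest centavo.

Two-stage DDM. Project D₁…D_5 at 0.1872, terminal growth 0.0174, discount at r = 0.152.
D_1 = 13.9733
D_2 = 16.5892
D_3 = 19.6946
D_4 = 23.3815
D_5 = 27.7585
Terminal value at t=5: TV = D_6/(r−g) = 28.2415/(0.152−0.0174) = 209.8179
P₀ = 13.9733/(1+0.152)^1 + 16.5892/(1+0.152)^2 + 19.6946/(1+0.152)^3 + 23.3815/(1+0.152)^4 + 27.7585/(1+0.152)^5 + 209.8179/(1+0.152)^5 = 167.8837

R$167.88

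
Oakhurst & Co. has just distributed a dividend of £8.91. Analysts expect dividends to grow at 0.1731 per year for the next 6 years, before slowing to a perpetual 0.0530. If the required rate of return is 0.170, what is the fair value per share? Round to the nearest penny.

£135.43

Two-stage DDM. Project D₁…D_6 at 0.1731, terminal growth 0.053, discount at r = 0.17.
D_1 = 10.4523
D_2 = 12.2616
D_3 = 14.3841
D_4 = 16.8740
D_5 = 19.7949
D_6 = 23.2214
Terminal value at t=6: TV = D_7/(r−g) = 24.4521/(0.17−0.053) = 208.9924
P₀ = 10.4523/(1+0.17)^1 + 12.2616/(1+0.17)^2 + 14.3841/(1+0.17)^3 + 16.8740/(1+0.17)^4 + 19.7949/(1+0.17)^5 + 23.2214/(1+0.17)^6 + 208.9924/(1+0.17)^6 = 135.4312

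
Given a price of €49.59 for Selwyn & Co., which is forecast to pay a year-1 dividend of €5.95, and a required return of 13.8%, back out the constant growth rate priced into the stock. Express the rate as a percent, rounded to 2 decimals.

1.80%

From P₀ = D₁/(r − g), the implied growth is g = r − D₁/P₀.
g = 0.138 − 5.95/49.59 = 0.138 − 0.11998 = 0.01802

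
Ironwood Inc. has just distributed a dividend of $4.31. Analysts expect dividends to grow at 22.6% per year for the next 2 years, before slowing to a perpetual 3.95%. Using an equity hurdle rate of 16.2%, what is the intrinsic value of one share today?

Two-stage DDM. Project D₁…D_2 at 0.226, terminal growth 0.0395, discount at r = 0.162.
D_1 = 5.2841
D_2 = 6.4783
Terminal value at t=2: TV = D_3/(r−g) = 6.7341/(0.162−0.0395) = 54.9726
P₀ = 5.2841/(1+0.162)^1 + 6.4783/(1+0.162)^2 + 54.9726/(1+0.162)^2 = 50.0583

$50.06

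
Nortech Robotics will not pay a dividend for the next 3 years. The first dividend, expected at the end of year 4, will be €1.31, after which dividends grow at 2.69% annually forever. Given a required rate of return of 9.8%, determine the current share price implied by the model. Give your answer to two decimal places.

Deferred-dividend DDM. At t=3 the remaining stream is a growing perpetuity with first payment D_4 = 1.31.
V_3 = D_4/(r−g) = 1.31/(0.098−0.0269) = 18.4248
P₀ = V_3/(1+r)^3 = 18.4248/(1+0.098)^3 = 13.9186

€13.92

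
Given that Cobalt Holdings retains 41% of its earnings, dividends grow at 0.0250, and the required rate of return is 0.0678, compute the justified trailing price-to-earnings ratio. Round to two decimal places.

14.13

Payout ratio b = 1 − 0.41 = 0.59.
Justified trailing P/E = b(1+g)/(r−g) = 0.59×(1+0.025)/(0.0678−0.025) = 14.1297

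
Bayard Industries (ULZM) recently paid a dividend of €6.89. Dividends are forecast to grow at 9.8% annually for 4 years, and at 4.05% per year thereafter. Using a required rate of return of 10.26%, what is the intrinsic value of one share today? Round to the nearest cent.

€140.80

Two-stage DDM. Project D₁…D_4 at 0.098, terminal growth 0.0405, discount at r = 0.1026.
D_1 = 7.5652
D_2 = 8.3066
D_3 = 9.1207
D_4 = 10.0145
Terminal value at t=4: TV = D_5/(r−g) = 10.4201/(0.1026−0.0405) = 167.7950
P₀ = 7.5652/(1+0.1026)^1 + 8.3066/(1+0.1026)^2 + 9.1207/(1+0.1026)^3 + 10.0145/(1+0.1026)^4 + 167.7950/(1+0.1026)^4 = 140.8028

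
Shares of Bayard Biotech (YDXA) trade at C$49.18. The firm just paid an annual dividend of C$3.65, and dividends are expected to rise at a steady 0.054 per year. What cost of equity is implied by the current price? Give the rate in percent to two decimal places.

13.22%

Rearranging the constant-growth DDM: r = D₁/P₀ + g.
D₁ = 3.65 × (1 + 0.054) = 3.8471.
r = 3.8471 / 49.18 + 0.054 = 0.07822 + 0.054 = 0.13222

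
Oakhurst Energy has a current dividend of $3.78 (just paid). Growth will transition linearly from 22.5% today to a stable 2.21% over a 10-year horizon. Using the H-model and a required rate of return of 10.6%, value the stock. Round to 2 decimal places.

H-model: P₀ = D₀[(1+g_L) + H(g_S−g_L)]/(r−g_L), with H = 10/2 = 5.
P₀ = 3.78 × [(1+0.0221) + 5×(0.225−0.0221)] / (0.106−0.0221)
   = 3.78 × 2.0366 / 0.0839 = 91.7562

$91.76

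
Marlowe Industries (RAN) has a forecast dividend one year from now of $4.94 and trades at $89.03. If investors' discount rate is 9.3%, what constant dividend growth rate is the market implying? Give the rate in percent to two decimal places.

3.75%

From P₀ = D₁/(r − g), the implied growth is g = r − D₁/P₀.
g = 0.093 − 4.94/89.03 = 0.093 − 0.05549 = 0.03751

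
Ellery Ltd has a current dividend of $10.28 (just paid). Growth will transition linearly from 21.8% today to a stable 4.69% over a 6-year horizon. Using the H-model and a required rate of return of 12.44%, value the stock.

$206.95

H-model: P₀ = D₀[(1+g_L) + H(g_S−g_L)]/(r−g_L), with H = 6/2 = 3.
P₀ = 10.28 × [(1+0.0469) + 3×(0.218−0.0469)] / (0.1244−0.0469)
   = 10.28 × 1.5602 / 0.0775 = 206.9530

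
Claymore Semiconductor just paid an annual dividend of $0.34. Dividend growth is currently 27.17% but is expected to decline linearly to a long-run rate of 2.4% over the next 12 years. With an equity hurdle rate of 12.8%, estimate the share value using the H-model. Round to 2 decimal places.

$8.21

H-model: P₀ = D₀[(1+g_L) + H(g_S−g_L)]/(r−g_L), with H = 12/2 = 6.
P₀ = 0.34 × [(1+0.024) + 6×(0.2717−0.024)] / (0.128−0.024)
   = 0.34 × 2.5102 / 0.104 = 8.2064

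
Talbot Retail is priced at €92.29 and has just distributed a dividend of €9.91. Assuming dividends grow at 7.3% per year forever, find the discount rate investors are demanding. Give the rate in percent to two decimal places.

18.82%

Rearranging the constant-growth DDM: r = D₁/P₀ + g.
D₁ = 9.91 × (1 + 0.073) = 10.6334.
r = 10.6334 / 92.29 + 0.073 = 0.11522 + 0.073 = 0.18822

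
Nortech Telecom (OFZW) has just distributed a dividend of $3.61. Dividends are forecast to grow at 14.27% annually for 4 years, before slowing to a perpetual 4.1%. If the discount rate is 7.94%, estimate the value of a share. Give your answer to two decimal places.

Two-stage DDM. Project D₁…D_4 at 0.1427, terminal growth 0.041, discount at r = 0.0794.
D_1 = 4.1251
D_2 = 4.7138
D_3 = 5.3865
D_4 = 6.1551
Terminal value at t=4: TV = D_5/(r−g) = 6.4075/(0.0794−0.041) = 166.8613
P₀ = 4.1251/(1+0.0794)^1 + 4.7138/(1+0.0794)^2 + 5.3865/(1+0.0794)^3 + 6.1551/(1+0.0794)^4 + 166.8613/(1+0.0794)^4 = 139.6058

$139.61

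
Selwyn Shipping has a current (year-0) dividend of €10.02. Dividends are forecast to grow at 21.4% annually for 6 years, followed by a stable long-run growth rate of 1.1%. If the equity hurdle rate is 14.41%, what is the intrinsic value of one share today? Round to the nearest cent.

Two-stage DDM. Project D₁…D_6 at 0.214, terminal growth 0.011, discount at r = 0.1441.
D_1 = 12.1643
D_2 = 14.7674
D_3 = 17.9277
D_4 = 21.7642
D_5 = 26.4217
D_6 = 32.0760
Terminal value at t=6: TV = D_7/(r−g) = 32.4288/(0.1441−0.011) = 243.6424
P₀ = 12.1643/(1+0.1441)^1 + 14.7674/(1+0.1441)^2 + 17.9277/(1+0.1441)^3 + 21.7642/(1+0.1441)^4 + 26.4217/(1+0.1441)^5 + 32.0760/(1+0.1441)^6 + 243.6424/(1+0.1441)^6 = 183.0027

€183.00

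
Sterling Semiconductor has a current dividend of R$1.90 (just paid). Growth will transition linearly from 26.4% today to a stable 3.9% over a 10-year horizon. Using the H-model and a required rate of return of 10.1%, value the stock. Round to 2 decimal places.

H-model: P₀ = D₀[(1+g_L) + H(g_S−g_L)]/(r−g_L), with H = 10/2 = 5.
P₀ = 1.90 × [(1+0.039) + 5×(0.264−0.039)] / (0.101−0.039)
   = 1.90 × 2.1640 / 0.062 = 66.3161

R$66.32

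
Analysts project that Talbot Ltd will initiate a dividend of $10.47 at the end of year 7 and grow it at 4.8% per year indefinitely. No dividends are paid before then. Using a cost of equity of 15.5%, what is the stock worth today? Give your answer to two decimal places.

Deferred-dividend DDM. At t=6 the remaining stream is a growing perpetuity with first payment D_7 = 10.47.
V_6 = D_7/(r−g) = 10.47/(0.155−0.048) = 97.8505
P₀ = V_6/(1+r)^6 = 97.8505/(1+0.155)^6 = 41.2165

$41.22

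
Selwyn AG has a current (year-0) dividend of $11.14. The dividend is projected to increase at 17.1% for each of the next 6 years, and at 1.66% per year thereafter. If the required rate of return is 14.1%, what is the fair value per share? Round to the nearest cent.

Two-stage DDM. Project D₁…D_6 at 0.171, terminal growth 0.0166, discount at r = 0.141.
D_1 = 13.0449
D_2 = 15.2756
D_3 = 17.8878
D_4 = 20.9466
D_5 = 24.5284
D_6 = 28.7228
Terminal value at t=6: TV = D_7/(r−g) = 29.1996/(0.141−0.0166) = 234.7233
P₀ = 13.0449/(1+0.141)^1 + 15.2756/(1+0.141)^2 + 17.8878/(1+0.141)^3 + 20.9466/(1+0.141)^4 + 24.5284/(1+0.141)^5 + 28.7228/(1+0.141)^6 + 234.7233/(1+0.141)^6 = 179.6434

$179.64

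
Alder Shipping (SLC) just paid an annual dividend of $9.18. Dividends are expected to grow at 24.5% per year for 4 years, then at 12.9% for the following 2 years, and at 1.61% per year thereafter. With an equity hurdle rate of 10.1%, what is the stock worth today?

Three-stage DDM. Project D₁…D_6; terminal Gordon value at t=6 with g = 0.0161; discount at r = 0.101.
D_1 = 11.4291
D_2 = 14.2292
D_3 = 17.7154
D_4 = 22.0557
D_5 = 24.9008
D_6 = 28.1131
TV_6 = 28.5657/(0.101−0.0161) = 336.4625
P₀ = Σ Dₜ/(1+r)ᵗ + TV_6/(1+r)^6 = 270.4681

$270.47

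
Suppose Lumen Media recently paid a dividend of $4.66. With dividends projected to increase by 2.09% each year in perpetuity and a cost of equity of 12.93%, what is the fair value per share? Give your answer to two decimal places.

Gordon growth model: P₀ = D₁/(r − g). D₁ = 4.66 × (1 + 0.0209) = 4.7574.
P₀ = 4.7574 / (0.1293 − 0.0209) = 4.7574 / 0.1084 = 43.8874

$43.89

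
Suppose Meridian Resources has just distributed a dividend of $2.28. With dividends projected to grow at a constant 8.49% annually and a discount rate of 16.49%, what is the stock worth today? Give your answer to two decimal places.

$30.92

Gordon growth model: P₀ = D₁/(r − g). D₁ = 2.28 × (1 + 0.0849) = 2.4736.
P₀ = 2.4736 / (0.1649 − 0.0849) = 2.4736 / 0.08 = 30.9197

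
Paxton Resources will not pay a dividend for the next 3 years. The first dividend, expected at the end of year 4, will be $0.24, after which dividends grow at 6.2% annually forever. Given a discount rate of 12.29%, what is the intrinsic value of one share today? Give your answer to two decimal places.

Deferred-dividend DDM. At t=3 the remaining stream is a growing perpetuity with first payment D_4 = 0.24.
V_3 = D_4/(r−g) = 0.24/(0.1229−0.062) = 3.9409
P₀ = V_3/(1+r)^3 = 3.9409/(1+0.1229)^3 = 2.7834

$2.78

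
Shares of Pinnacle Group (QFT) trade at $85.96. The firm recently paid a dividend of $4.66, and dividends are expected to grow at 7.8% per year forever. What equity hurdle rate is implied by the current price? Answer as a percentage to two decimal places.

Rearranging the constant-growth DDM: r = D₁/P₀ + g.
D₁ = 4.66 × (1 + 0.078) = 5.0235.
r = 5.0235 / 85.96 + 0.078 = 0.05844 + 0.078 = 0.13644

13.64%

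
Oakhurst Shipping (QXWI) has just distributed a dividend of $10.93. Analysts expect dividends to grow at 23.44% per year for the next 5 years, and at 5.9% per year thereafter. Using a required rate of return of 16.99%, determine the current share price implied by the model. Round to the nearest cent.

Two-stage DDM. Project D₁…D_5 at 0.2344, terminal growth 0.059, discount at r = 0.1699.
D_1 = 13.4920
D_2 = 16.6545
D_3 = 20.5583
D_4 = 25.3772
D_5 = 31.3256
Terminal value at t=5: TV = D_6/(r−g) = 33.1738/(0.1699−0.059) = 299.1329
P₀ = 13.4920/(1+0.1699)^1 + 16.6545/(1+0.1699)^2 + 20.5583/(1+0.1699)^3 + 25.3772/(1+0.1699)^4 + 31.3256/(1+0.1699)^5 + 299.1329/(1+0.1699)^5 = 200.8778

$200.88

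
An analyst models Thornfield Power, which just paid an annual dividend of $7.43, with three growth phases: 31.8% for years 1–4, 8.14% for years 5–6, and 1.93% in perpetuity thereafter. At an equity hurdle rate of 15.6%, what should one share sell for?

$146.35

Three-stage DDM. Project D₁…D_6; terminal Gordon value at t=6 with g = 0.0193; discount at r = 0.156.
D_1 = 9.7927
D_2 = 12.9068
D_3 = 17.0112
D_4 = 22.4208
D_5 = 24.2458
D_6 = 26.2194
TV_6 = 26.7255/(0.156−0.0193) = 195.5045
P₀ = Σ Dₜ/(1+r)ᵗ + TV_6/(1+r)^6 = 146.3521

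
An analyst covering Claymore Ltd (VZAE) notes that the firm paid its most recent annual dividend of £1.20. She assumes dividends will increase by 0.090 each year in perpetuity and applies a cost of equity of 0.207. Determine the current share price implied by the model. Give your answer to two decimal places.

£11.18

Gordon growth model: P₀ = D₁/(r − g). D₁ = 1.20 × (1 + 0.09) = 1.3080.
P₀ = 1.3080 / (0.207 − 0.09) = 1.3080 / 0.117 = 11.1795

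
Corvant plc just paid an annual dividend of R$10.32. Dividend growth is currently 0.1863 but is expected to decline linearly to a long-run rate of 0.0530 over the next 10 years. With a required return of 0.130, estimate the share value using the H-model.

H-model: P₀ = D₀[(1+g_L) + H(g_S−g_L)]/(r−g_L), with H = 10/2 = 5.
P₀ = 10.32 × [(1+0.053) + 5×(0.1863−0.053)] / (0.13−0.053)
   = 10.32 × 1.7195 / 0.077 = 230.4577

R$230.46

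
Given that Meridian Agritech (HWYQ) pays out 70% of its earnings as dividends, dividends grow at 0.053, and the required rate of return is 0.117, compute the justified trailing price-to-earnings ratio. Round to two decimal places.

Justified trailing P/E = b(1+g)/(r−g) = 0.70×(1+0.053)/(0.117−0.053) = 11.5172

11.52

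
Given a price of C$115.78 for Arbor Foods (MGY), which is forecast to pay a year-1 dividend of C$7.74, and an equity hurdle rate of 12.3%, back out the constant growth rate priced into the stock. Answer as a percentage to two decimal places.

5.61%

From P₀ = D₁/(r − g), the implied growth is g = r − D₁/P₀.
g = 0.123 − 7.74/115.78 = 0.123 − 0.06685 = 0.05615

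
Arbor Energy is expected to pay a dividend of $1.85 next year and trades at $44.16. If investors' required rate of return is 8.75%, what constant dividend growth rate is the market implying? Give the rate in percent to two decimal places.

From P₀ = D₁/(r − g), the implied growth is g = r − D₁/P₀.
g = 0.0875 − 1.85/44.16 = 0.0875 − 0.04189 = 0.04561

4.56%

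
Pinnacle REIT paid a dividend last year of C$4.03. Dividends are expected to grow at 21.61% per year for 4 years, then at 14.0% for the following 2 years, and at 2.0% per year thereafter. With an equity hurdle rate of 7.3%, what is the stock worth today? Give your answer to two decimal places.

C$181.28

Three-stage DDM. Project D₁…D_6; terminal Gordon value at t=6 with g = 0.02; discount at r = 0.073.
D_1 = 4.9009
D_2 = 5.9600
D_3 = 7.2479
D_4 = 8.8142
D_5 = 10.0482
D_6 = 11.4549
TV_6 = 11.6840/(0.073−0.02) = 220.4531
P₀ = Σ Dₜ/(1+r)ᵗ + TV_6/(1+r)^6 = 181.2809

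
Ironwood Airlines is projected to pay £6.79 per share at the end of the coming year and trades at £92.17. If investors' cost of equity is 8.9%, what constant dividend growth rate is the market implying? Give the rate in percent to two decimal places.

1.53%

From P₀ = D₁/(r − g), the implied growth is g = r − D₁/P₀.
g = 0.089 − 6.79/92.17 = 0.089 − 0.07367 = 0.01533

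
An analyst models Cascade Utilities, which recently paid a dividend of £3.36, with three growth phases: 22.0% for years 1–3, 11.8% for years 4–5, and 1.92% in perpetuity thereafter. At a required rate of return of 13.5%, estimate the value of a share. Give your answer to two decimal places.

£55.46

Three-stage DDM. Project D₁…D_5; terminal Gordon value at t=5 with g = 0.0192; discount at r = 0.135.
D_1 = 4.0992
D_2 = 5.0010
D_3 = 6.1012
D_4 = 6.8212
D_5 = 7.6261
TV_5 = 7.7725/(0.135−0.0192) = 67.1202
P₀ = Σ Dₜ/(1+r)ᵗ + TV_5/(1+r)^5 = 55.4604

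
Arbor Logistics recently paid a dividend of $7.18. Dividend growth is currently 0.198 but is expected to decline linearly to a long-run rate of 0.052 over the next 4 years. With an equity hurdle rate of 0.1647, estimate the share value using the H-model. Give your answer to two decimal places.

$85.62

H-model: P₀ = D₀[(1+g_L) + H(g_S−g_L)]/(r−g_L), with H = 4/2 = 2.
P₀ = 7.18 × [(1+0.052) + 2×(0.198−0.052)] / (0.1647−0.052)
   = 7.18 × 1.3440 / 0.1127 = 85.6248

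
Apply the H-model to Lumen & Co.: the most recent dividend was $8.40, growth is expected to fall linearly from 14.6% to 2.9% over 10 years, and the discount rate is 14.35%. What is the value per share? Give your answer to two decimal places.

$118.41

H-model: P₀ = D₀[(1+g_L) + H(g_S−g_L)]/(r−g_L), with H = 10/2 = 5.
P₀ = 8.40 × [(1+0.029) + 5×(0.146−0.029)] / (0.1435−0.029)
   = 8.40 × 1.6140 / 0.1145 = 118.4070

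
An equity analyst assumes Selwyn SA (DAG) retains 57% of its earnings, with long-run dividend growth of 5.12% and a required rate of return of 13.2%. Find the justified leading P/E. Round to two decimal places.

5.32

Payout ratio b = 1 − 0.57 = 0.43.
Justified leading P/E = b/(r−g) = 0.43/(0.132−0.0512) = 5.3218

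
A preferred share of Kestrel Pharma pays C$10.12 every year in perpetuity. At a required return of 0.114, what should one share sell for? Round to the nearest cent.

Zero-growth DDM (perpetuity): P₀ = D/r = 10.12 / 0.114 = 88.7719

C$88.77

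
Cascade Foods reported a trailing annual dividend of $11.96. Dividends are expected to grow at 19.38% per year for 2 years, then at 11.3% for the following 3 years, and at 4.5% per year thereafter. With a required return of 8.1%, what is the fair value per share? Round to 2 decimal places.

Three-stage DDM. Project D₁…D_5; terminal Gordon value at t=5 with g = 0.045; discount at r = 0.081.
D_1 = 14.2778
D_2 = 17.0449
D_3 = 18.9710
D_4 = 21.1147
D_5 = 23.5006
TV_5 = 24.5582/(0.081−0.045) = 682.1716
P₀ = Σ Dₜ/(1+r)ᵗ + TV_5/(1+r)^5 = 536.3262

$536.33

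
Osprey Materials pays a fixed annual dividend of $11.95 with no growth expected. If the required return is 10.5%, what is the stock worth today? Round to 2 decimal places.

Zero-growth DDM (perpetuity): P₀ = D/r = 11.95 / 0.105 = 113.8095

$113.81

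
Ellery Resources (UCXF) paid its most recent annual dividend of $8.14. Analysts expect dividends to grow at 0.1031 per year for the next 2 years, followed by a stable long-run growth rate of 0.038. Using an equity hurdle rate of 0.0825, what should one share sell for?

$213.92

Two-stage DDM. Project D₁…D_2 at 0.1031, terminal growth 0.038, discount at r = 0.0825.
D_1 = 8.9792
D_2 = 9.9050
Terminal value at t=2: TV = D_3/(r−g) = 10.2814/(0.0825−0.038) = 231.0423
P₀ = 8.9792/(1+0.0825)^1 + 9.9050/(1+0.0825)^2 + 231.0423/(1+0.0825)^2 = 213.9153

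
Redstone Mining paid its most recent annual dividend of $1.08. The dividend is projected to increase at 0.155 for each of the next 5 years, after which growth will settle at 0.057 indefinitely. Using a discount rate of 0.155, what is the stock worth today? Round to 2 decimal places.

Two-stage DDM. Project D₁…D_5 at 0.155, terminal growth 0.057, discount at r = 0.155.
D_1 = 1.2474
D_2 = 1.4407
D_3 = 1.6641
D_4 = 1.9220
D_5 = 2.2199
Terminal value at t=5: TV = D_6/(r−g) = 2.3464/(0.155−0.057) = 23.9432
P₀ = 1.2474/(1+0.155)^1 + 1.4407/(1+0.155)^2 + 1.6641/(1+0.155)^3 + 1.9220/(1+0.155)^4 + 2.2199/(1+0.155)^5 + 23.9432/(1+0.155)^5 = 17.0486

$17.05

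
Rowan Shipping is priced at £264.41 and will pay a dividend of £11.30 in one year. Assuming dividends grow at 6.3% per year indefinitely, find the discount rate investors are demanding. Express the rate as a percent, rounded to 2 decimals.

10.57%

Rearranging the constant-growth DDM: r = D₁/P₀ + g.
r = 11.3000 / 264.41 + 0.063 = 0.04274 + 0.063 = 0.10574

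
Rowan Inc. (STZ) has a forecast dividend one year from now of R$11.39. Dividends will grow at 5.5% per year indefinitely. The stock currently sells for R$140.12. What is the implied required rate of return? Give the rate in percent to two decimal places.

13.63%

Rearranging the constant-growth DDM: r = D₁/P₀ + g.
r = 11.3900 / 140.12 + 0.055 = 0.08129 + 0.055 = 0.13629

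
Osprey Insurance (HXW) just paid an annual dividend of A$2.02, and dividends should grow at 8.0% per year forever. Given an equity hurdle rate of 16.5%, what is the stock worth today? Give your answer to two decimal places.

Gordon growth model: P₀ = D₁/(r − g). D₁ = 2.02 × (1 + 0.08) = 2.1816.
P₀ = 2.1816 / (0.165 − 0.08) = 2.1816 / 0.085 = 25.6659

A$25.67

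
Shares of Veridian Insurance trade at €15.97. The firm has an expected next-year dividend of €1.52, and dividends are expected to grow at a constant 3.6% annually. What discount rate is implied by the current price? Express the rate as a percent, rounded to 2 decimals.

Rearranging the constant-growth DDM: r = D₁/P₀ + g.
r = 1.5200 / 15.97 + 0.036 = 0.09518 + 0.036 = 0.13118

13.12%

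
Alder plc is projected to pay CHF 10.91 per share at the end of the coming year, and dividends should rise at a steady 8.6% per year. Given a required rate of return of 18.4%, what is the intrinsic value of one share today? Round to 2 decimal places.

CHF 111.33

Gordon growth model: P₀ = D₁/(r − g), with D₁ = 10.91 given directly.
P₀ = 10.9100 / (0.184 − 0.086) = 10.9100 / 0.098 = 111.3265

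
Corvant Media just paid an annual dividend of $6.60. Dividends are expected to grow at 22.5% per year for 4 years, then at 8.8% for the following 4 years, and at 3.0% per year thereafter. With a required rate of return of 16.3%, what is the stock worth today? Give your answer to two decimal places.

Three-stage DDM. Project D₁…D_8; terminal Gordon value at t=8 with g = 0.03; discount at r = 0.163.
D_1 = 8.0850
D_2 = 9.9041
D_3 = 12.1326
D_4 = 14.8624
D_5 = 16.1703
D_6 = 17.5933
D_7 = 19.1415
D_8 = 20.8259
TV_8 = 21.4507/(0.163−0.03) = 161.2833
P₀ = Σ Dₜ/(1+r)ᵗ + TV_8/(1+r)^8 = 105.8846

$105.88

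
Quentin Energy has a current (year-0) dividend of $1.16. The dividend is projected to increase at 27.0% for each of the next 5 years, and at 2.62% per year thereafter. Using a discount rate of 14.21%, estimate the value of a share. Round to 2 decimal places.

Two-stage DDM. Project D₁…D_5 at 0.27, terminal growth 0.0262, discount at r = 0.1421.
D_1 = 1.4732
D_2 = 1.8710
D_3 = 2.3761
D_4 = 3.0177
D_5 = 3.8325
Terminal value at t=5: TV = D_6/(r−g) = 3.9329/(0.1421−0.0262) = 33.9332
P₀ = 1.4732/(1+0.1421)^1 + 1.8710/(1+0.1421)^2 + 2.3761/(1+0.1421)^3 + 3.0177/(1+0.1421)^4 + 3.8325/(1+0.1421)^5 + 33.9332/(1+0.1421)^5 = 25.5275

$25.53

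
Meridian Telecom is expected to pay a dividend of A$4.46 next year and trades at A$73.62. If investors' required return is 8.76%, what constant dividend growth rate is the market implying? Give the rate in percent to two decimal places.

From P₀ = D₁/(r − g), the implied growth is g = r − D₁/P₀.
g = 0.0876 − 4.46/73.62 = 0.0876 − 0.06058 = 0.02702

2.70%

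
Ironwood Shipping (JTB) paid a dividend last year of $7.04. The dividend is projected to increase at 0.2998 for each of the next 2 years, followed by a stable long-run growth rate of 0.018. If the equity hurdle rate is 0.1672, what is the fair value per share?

Two-stage DDM. Project D₁…D_2 at 0.2998, terminal growth 0.018, discount at r = 0.1672.
D_1 = 9.1506
D_2 = 11.8939
Terminal value at t=2: TV = D_3/(r−g) = 12.1080/(0.1672−0.018) = 81.1530
P₀ = 9.1506/(1+0.1672)^1 + 11.8939/(1+0.1672)^2 + 81.1530/(1+0.1672)^2 = 76.1384

$76.14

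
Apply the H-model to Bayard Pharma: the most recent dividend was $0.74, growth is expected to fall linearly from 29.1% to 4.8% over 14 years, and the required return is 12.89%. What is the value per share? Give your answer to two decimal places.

H-model: P₀ = D₀[(1+g_L) + H(g_S−g_L)]/(r−g_L), with H = 14/2 = 7.
P₀ = 0.74 × [(1+0.048) + 7×(0.291−0.048)] / (0.1289−0.048)
   = 0.74 × 2.7490 / 0.0809 = 25.1454

$25.15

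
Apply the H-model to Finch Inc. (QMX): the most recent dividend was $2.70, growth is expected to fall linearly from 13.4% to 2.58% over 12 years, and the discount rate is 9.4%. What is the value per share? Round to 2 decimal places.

$66.31

H-model: P₀ = D₀[(1+g_L) + H(g_S−g_L)]/(r−g_L), with H = 12/2 = 6.
P₀ = 2.70 × [(1+0.0258) + 6×(0.134−0.0258)] / (0.094−0.0258)
   = 2.70 × 1.6750 / 0.0682 = 66.3123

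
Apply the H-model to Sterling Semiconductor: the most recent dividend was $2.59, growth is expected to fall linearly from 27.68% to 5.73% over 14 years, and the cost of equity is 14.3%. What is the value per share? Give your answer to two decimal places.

H-model: P₀ = D₀[(1+g_L) + H(g_S−g_L)]/(r−g_L), with H = 14/2 = 7.
P₀ = 2.59 × [(1+0.0573) + 7×(0.2768−0.0573)] / (0.143−0.0573)
   = 2.59 × 2.5938 / 0.0857 = 78.3891

$78.39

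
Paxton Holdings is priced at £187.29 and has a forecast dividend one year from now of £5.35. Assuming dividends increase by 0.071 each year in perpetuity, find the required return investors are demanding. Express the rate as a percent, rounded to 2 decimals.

Rearranging the constant-growth DDM: r = D₁/P₀ + g.
r = 5.3500 / 187.29 + 0.071 = 0.02857 + 0.071 = 0.09957

9.96%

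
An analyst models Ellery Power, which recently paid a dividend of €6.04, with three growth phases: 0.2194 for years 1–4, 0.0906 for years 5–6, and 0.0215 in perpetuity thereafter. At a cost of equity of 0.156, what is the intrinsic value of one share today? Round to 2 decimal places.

Three-stage DDM. Project D₁…D_6; terminal Gordon value at t=6 with g = 0.0215; discount at r = 0.156.
D_1 = 7.3652
D_2 = 8.9811
D_3 = 10.9515
D_4 = 13.3543
D_5 = 14.5642
D_6 = 15.8837
TV_6 = 16.2252/(0.156−0.0215) = 120.6337
P₀ = Σ Dₜ/(1+r)ᵗ + TV_6/(1+r)^6 = 91.9203

€91.92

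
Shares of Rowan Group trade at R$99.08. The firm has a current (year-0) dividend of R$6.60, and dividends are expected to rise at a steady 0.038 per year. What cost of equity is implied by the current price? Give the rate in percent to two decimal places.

Rearranging the constant-growth DDM: r = D₁/P₀ + g.
D₁ = 6.60 × (1 + 0.038) = 6.8508.
r = 6.8508 / 99.08 + 0.038 = 0.06914 + 0.038 = 0.10714

10.71%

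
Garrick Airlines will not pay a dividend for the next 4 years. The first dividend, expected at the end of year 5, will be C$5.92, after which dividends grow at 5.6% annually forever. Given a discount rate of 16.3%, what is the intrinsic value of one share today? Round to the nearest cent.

C$30.24

Deferred-dividend DDM. At t=4 the remaining stream is a growing perpetuity with first payment D_5 = 5.92.
V_4 = D_5/(r−g) = 5.92/(0.163−0.056) = 55.3271
P₀ = V_4/(1+r)^4 = 55.3271/(1+0.163)^4 = 30.2426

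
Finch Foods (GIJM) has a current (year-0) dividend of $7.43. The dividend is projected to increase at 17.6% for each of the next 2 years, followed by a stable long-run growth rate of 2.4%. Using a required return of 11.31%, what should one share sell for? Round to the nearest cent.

$111.46

Two-stage DDM. Project D₁…D_2 at 0.176, terminal growth 0.024, discount at r = 0.1131.
D_1 = 8.7377
D_2 = 10.2755
Terminal value at t=2: TV = D_3/(r−g) = 10.5221/(0.1131−0.024) = 118.0934
P₀ = 8.7377/(1+0.1131)^1 + 10.2755/(1+0.1131)^2 + 118.0934/(1+0.1131)^2 = 111.4575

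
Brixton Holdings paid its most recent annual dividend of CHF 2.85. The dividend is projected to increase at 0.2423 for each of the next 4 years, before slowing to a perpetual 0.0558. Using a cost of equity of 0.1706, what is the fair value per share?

CHF 46.50

Two-stage DDM. Project D₁…D_4 at 0.2423, terminal growth 0.0558, discount at r = 0.1706.
D_1 = 3.5406
D_2 = 4.3984
D_3 = 5.4642
D_4 = 6.7881
Terminal value at t=4: TV = D_5/(r−g) = 7.1669/(0.1706−0.0558) = 62.4296
P₀ = 3.5406/(1+0.1706)^1 + 4.3984/(1+0.1706)^2 + 5.4642/(1+0.1706)^3 + 6.7881/(1+0.1706)^4 + 62.4296/(1+0.1706)^4 = 46.5032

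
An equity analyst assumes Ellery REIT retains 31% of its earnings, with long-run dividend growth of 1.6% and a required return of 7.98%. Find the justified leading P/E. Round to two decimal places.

10.82

Payout ratio b = 1 − 0.31 = 0.69.
Justified leading P/E = b/(r−g) = 0.69/(0.0798−0.016) = 10.8150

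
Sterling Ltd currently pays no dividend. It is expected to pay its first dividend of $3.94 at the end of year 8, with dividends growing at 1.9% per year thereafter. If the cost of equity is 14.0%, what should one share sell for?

Deferred-dividend DDM. At t=7 the remaining stream is a growing perpetuity with first payment D_8 = 3.94.
V_7 = D_8/(r−g) = 3.94/(0.14−0.019) = 32.5620
P₀ = V_7/(1+r)^7 = 32.5620/(1+0.14)^7 = 13.0130

$13.01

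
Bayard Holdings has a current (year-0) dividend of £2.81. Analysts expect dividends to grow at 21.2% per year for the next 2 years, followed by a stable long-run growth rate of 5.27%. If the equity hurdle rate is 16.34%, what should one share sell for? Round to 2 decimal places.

£34.98

Two-stage DDM. Project D₁…D_2 at 0.212, terminal growth 0.0527, discount at r = 0.1634.
D_1 = 3.4057
D_2 = 4.1277
Terminal value at t=2: TV = D_3/(r−g) = 4.3453/(0.1634−0.0527) = 39.2526
P₀ = 3.4057/(1+0.1634)^1 + 4.1277/(1+0.1634)^2 + 39.2526/(1+0.1634)^2 = 34.9779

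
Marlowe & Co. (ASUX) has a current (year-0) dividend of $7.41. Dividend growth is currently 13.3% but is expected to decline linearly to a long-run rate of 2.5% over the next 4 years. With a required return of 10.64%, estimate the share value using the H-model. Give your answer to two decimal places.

H-model: P₀ = D₀[(1+g_L) + H(g_S−g_L)]/(r−g_L), with H = 4/2 = 2.
P₀ = 7.41 × [(1+0.025) + 2×(0.133−0.025)] / (0.1064−0.025)
   = 7.41 × 1.2410 / 0.0814 = 112.9706

$112.97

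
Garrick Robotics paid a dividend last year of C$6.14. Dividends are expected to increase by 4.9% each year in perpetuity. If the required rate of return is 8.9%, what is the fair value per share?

C$161.02

Gordon growth model: P₀ = D₁/(r − g). D₁ = 6.14 × (1 + 0.049) = 6.4409.
P₀ = 6.4409 / (0.089 − 0.049) = 6.4409 / 0.04 = 161.0215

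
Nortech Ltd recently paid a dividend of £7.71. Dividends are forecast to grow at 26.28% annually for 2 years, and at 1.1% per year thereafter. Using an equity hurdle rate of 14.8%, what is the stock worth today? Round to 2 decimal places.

£86.65

Two-stage DDM. Project D₁…D_2 at 0.2628, terminal growth 0.011, discount at r = 0.148.
D_1 = 9.7362
D_2 = 12.2949
Terminal value at t=2: TV = D_3/(r−g) = 12.4301/(0.148−0.011) = 90.7307
P₀ = 9.7362/(1+0.148)^1 + 12.2949/(1+0.148)^2 + 90.7307/(1+0.148)^2 = 86.6548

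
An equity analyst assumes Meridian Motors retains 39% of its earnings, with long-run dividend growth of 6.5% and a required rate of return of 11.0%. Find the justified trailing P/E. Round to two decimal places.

Payout ratio b = 1 − 0.39 = 0.61.
Justified trailing P/E = b(1+g)/(r−g) = 0.61×(1+0.065)/(0.11−0.065) = 14.4367

14.44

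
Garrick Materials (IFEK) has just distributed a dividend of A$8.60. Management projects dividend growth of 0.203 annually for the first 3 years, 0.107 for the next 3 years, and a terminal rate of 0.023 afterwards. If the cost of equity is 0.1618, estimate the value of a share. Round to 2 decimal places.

A$114.57

Three-stage DDM. Project D₁…D_6; terminal Gordon value at t=6 with g = 0.023; discount at r = 0.1618.
D_1 = 10.3458
D_2 = 12.4460
D_3 = 14.9725
D_4 = 16.5746
D_5 = 18.3481
D_6 = 20.3113
TV_6 = 20.7785/(0.1618−0.023) = 149.7009
P₀ = Σ Dₜ/(1+r)ᵗ + TV_6/(1+r)^6 = 114.5732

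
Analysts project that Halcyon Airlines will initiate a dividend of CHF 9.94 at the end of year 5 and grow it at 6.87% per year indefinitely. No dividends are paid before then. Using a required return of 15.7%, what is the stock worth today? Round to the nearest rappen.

Deferred-dividend DDM. At t=4 the remaining stream is a growing perpetuity with first payment D_5 = 9.94.
V_4 = D_5/(r−g) = 9.94/(0.157−0.0687) = 112.5708
P₀ = V_4/(1+r)^4 = 112.5708/(1+0.157)^4 = 62.8192

CHF 62.82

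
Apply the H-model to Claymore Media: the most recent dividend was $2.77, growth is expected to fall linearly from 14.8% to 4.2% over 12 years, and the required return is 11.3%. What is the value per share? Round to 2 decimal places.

H-model: P₀ = D₀[(1+g_L) + H(g_S−g_L)]/(r−g_L), with H = 12/2 = 6.
P₀ = 2.77 × [(1+0.042) + 6×(0.148−0.042)] / (0.113−0.042)
   = 2.77 × 1.6780 / 0.071 = 65.4656

$65.47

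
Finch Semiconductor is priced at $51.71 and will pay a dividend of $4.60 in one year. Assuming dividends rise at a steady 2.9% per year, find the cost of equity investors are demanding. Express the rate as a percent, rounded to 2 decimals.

Rearranging the constant-growth DDM: r = D₁/P₀ + g.
r = 4.6000 / 51.71 + 0.029 = 0.08896 + 0.029 = 0.11796

11.80%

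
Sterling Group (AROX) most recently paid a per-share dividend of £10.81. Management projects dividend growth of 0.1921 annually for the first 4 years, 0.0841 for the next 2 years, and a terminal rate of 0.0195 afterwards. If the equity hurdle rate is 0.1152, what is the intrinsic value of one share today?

£220.38

Three-stage DDM. Project D₁…D_6; terminal Gordon value at t=6 with g = 0.0195; discount at r = 0.1152.
D_1 = 12.8866
D_2 = 15.3621
D_3 = 18.3132
D_4 = 21.8311
D_5 = 23.6671
D_6 = 25.6575
TV_6 = 26.1579/(0.1152−0.0195) = 273.3320
P₀ = Σ Dₜ/(1+r)ᵗ + TV_6/(1+r)^6 = 220.3787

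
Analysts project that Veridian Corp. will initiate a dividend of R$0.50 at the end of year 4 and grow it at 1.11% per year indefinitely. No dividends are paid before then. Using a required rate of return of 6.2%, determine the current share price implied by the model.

R$8.20

Deferred-dividend DDM. At t=3 the remaining stream is a growing perpetuity with first payment D_4 = 0.50.
V_3 = D_4/(r−g) = 0.50/(0.062−0.0111) = 9.8232
P₀ = V_3/(1+r)^3 = 9.8232/(1+0.062)^3 = 8.2012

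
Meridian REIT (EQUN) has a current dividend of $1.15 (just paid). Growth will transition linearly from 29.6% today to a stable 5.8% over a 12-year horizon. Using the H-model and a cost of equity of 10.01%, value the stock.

H-model: P₀ = D₀[(1+g_L) + H(g_S−g_L)]/(r−g_L), with H = 12/2 = 6.
P₀ = 1.15 × [(1+0.058) + 6×(0.296−0.058)] / (0.1001−0.058)
   = 1.15 × 2.4860 / 0.0421 = 67.9074

$67.91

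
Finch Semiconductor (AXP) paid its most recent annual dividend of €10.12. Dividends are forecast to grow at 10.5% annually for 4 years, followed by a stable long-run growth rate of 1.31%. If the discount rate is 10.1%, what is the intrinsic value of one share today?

Two-stage DDM. Project D₁…D_4 at 0.105, terminal growth 0.0131, discount at r = 0.101.
D_1 = 11.1826
D_2 = 12.3568
D_3 = 13.6542
D_4 = 15.0879
Terminal value at t=4: TV = D_5/(r−g) = 15.2856/(0.101−0.0131) = 173.8974
P₀ = 11.1826/(1+0.101)^1 + 12.3568/(1+0.101)^2 + 13.6542/(1+0.101)^3 + 15.0879/(1+0.101)^4 + 173.8974/(1+0.101)^4 = 159.1923

€159.19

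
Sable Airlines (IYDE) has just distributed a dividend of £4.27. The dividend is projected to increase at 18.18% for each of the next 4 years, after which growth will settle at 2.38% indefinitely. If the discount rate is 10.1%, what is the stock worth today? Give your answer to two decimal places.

Two-stage DDM. Project D₁…D_4 at 0.1818, terminal growth 0.0238, discount at r = 0.101.
D_1 = 5.0463
D_2 = 5.9637
D_3 = 7.0479
D_4 = 8.3292
Terminal value at t=4: TV = D_5/(r−g) = 8.5274/(0.101−0.0238) = 110.4591
P₀ = 5.0463/(1+0.101)^1 + 5.9637/(1+0.101)^2 + 7.0479/(1+0.101)^3 + 8.3292/(1+0.101)^4 + 110.4591/(1+0.101)^4 = 95.6235

£95.62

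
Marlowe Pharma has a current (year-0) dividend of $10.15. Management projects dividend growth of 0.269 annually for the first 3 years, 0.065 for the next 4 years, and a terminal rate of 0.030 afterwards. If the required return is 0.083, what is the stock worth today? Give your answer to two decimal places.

Three-stage DDM. Project D₁…D_7; terminal Gordon value at t=7 with g = 0.03; discount at r = 0.083.
D_1 = 12.8804
D_2 = 16.3452
D_3 = 20.7420
D_4 = 22.0902
D_5 = 23.5261
D_6 = 25.0553
D_7 = 26.6839
TV_7 = 27.4844/(0.083−0.03) = 518.5739
P₀ = Σ Dₜ/(1+r)ᵗ + TV_7/(1+r)^7 = 401.5701

$401.57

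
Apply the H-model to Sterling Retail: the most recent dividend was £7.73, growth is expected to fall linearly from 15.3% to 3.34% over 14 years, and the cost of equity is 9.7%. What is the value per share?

£227.35

H-model: P₀ = D₀[(1+g_L) + H(g_S−g_L)]/(r−g_L), with H = 14/2 = 7.
P₀ = 7.73 × [(1+0.0334) + 7×(0.153−0.0334)] / (0.097−0.0334)
   = 7.73 × 1.8706 / 0.0636 = 227.3544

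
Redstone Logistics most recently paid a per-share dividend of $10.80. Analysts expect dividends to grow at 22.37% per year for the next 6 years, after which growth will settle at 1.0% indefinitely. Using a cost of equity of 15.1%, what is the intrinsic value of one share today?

$192.45

Two-stage DDM. Project D₁…D_6 at 0.2237, terminal growth 0.01, discount at r = 0.151.
D_1 = 13.2160
D_2 = 16.1724
D_3 = 19.7901
D_4 = 24.2172
D_5 = 29.6346
D_6 = 36.2638
Terminal value at t=6: TV = D_7/(r−g) = 36.6265/(0.151−0.01) = 259.7621
P₀ = 13.2160/(1+0.151)^1 + 16.1724/(1+0.151)^2 + 19.7901/(1+0.151)^3 + 24.2172/(1+0.151)^4 + 29.6346/(1+0.151)^5 + 36.2638/(1+0.151)^6 + 259.7621/(1+0.151)^6 = 192.4504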